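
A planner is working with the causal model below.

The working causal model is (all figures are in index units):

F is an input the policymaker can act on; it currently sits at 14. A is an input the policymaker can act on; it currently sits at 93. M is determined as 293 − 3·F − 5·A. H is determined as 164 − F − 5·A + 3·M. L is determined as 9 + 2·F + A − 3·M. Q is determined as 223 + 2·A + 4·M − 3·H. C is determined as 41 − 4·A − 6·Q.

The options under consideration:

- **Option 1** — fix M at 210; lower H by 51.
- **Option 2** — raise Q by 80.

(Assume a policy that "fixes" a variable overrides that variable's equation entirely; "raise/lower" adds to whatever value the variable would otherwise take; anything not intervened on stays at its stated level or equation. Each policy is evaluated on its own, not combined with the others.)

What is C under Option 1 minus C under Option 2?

12282

Option 1 (M := 210, H − 51):
  F = 14
  A = 93
  M = 210
  H = 164 − 14 − 5·93 + 3·210 (−51 from intervention) = 264
  Q = 223 + 2·93 + 4·210 − 3·264 = 457
  C = 41 − 4·93 − 6·457 = -3073
Option 2 (Q + 80):
  F = 14
  A = 93
  M = 293 − 3·14 − 5·93 = -214
  H = 164 − 14 − 5·93 + 3·(-214) = -957
  Q = 223 + 2·93 + 4·(-214) − 3·(-957) (+80 from intervention) = 2504
  C = 41 − 4·93 − 6·2504 = -15355
C: -3073 − (-15355) = 12282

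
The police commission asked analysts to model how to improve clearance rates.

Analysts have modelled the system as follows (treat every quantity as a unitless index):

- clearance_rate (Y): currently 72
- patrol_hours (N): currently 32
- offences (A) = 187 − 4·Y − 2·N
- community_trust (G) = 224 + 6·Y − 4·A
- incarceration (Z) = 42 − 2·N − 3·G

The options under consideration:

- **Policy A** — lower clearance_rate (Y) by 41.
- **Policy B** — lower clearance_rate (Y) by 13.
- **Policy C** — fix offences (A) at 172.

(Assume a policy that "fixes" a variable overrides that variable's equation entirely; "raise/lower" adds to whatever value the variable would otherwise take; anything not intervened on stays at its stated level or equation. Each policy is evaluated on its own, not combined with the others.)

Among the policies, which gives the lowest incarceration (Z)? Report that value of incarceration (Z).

Policy A (Y − 41):
  Y = 72 − 41 = 31
  N = 32
  A = 187 − 4·31 − 2·32 = -1
  G = 224 + 6·31 − 4·(-1) = 414
  Z = 42 − 2·32 − 3·414 = -1264
Policy B (Y − 13):
  Y = 72 − 13 = 59
  N = 32
  A = 187 − 4·59 − 2·32 = -113
  G = 224 + 6·59 − 4·(-113) = 1030
  Z = 42 − 2·32 − 3·1030 = -3112
Policy C (A := 172):
  Y = 72
  N = 32
  A = 172
  G = 224 + 6·72 − 4·172 = -32
  Z = 42 − 2·32 − 3·(-32) = 74
Comparing — Policy A: Z=-1264, Policy B: Z=-3112, Policy C: Z=74. Lowest is -3112 (Policy B).

-3112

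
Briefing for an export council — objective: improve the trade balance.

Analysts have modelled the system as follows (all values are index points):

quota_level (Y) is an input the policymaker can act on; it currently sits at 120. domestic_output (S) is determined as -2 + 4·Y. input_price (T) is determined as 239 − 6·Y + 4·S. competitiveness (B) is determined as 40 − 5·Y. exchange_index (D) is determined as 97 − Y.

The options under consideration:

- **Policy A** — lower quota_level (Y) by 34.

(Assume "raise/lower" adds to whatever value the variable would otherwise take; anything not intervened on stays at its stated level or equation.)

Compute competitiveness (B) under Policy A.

Policy A (Y − 34):
  Y = 120 − 34 = 86
  B = 40 − 5·86 = -390

-390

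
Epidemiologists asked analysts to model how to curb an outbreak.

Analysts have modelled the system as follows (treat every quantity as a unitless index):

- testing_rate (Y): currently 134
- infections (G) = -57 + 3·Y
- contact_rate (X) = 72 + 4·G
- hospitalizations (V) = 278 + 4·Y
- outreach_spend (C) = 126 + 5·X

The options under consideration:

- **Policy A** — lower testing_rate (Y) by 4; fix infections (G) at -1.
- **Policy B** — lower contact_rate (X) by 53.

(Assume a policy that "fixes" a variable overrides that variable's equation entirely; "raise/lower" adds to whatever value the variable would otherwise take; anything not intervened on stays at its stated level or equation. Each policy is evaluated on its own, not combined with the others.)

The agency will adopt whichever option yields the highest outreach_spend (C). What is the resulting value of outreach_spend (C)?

7121

Policy A (Y − 4, G := -1):
  Y = 134 − 4 = 130
  G = -1
  X = 72 + 4·(-1) = 68
  C = 126 + 5·68 = 466
Policy B (X − 53):
  Y = 134
  G = -57 + 3·134 = 345
  X = 72 + 4·345 (−53 from intervention) = 1399
  C = 126 + 5·1399 = 7121
Comparing — Policy A: C=466, Policy B: C=7121. Highest is 7121 (Policy B).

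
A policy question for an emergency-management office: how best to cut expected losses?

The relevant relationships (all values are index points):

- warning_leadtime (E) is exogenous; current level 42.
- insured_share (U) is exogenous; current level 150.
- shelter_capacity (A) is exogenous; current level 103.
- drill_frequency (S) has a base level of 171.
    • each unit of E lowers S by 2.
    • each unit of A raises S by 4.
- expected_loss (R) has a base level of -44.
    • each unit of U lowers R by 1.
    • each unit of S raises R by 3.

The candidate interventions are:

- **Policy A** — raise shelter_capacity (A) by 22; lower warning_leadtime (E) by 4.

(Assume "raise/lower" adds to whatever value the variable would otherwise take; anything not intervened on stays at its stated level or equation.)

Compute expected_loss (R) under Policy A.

1591

Policy A (A + 22, E − 4):
  E = 42 − 4 = 38
  U = 150
  A = 103 + 22 = 125
  S = 171 − 2·38 + 4·125 = 595
  R = -44 − 150 + 3·595 = 1591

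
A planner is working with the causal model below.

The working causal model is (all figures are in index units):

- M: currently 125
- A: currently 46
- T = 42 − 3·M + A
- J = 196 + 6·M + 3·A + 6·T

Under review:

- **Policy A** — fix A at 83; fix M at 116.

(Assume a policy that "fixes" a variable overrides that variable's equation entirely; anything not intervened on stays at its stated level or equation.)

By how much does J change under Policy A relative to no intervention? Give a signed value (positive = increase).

Baseline:
  M = 125
  A = 46
  T = 42 − 3·125 + 46 = -287
  J = 196 + 6·125 + 3·46 + 6·(-287) = -638
Policy A (A := 83, M := 116):
  M = 116
  A = 83
  T = 42 − 3·116 + 83 = -223
  J = 196 + 6·116 + 3·83 + 6·(-223) = -197
Change in J: -197 − (-638) = 441

441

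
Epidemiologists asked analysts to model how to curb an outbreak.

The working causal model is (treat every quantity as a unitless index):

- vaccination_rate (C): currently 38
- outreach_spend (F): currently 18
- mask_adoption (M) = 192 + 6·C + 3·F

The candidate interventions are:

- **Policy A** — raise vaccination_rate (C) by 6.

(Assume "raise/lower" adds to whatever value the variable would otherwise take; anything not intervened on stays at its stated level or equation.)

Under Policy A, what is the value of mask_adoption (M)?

510

Policy A (C + 6):
  C = 38 + 6 = 44
  F = 18
  M = 192 + 6·44 + 3·18 = 510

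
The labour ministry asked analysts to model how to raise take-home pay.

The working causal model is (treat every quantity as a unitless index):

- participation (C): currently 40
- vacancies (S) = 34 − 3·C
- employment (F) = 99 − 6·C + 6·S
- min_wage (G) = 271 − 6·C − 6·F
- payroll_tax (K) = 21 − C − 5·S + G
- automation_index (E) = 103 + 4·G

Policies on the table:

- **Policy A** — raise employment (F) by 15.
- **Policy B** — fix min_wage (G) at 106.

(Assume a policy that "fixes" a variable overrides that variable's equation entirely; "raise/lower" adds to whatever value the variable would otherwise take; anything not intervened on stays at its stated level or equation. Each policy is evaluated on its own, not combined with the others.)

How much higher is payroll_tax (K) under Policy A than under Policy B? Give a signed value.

Policy A (F + 15):
  C = 40
  S = 34 − 3·40 = -86
  F = 99 − 6·40 + 6·(-86) (+15 from intervention) = -642
  G = 271 − 6·40 − 6·(-642) = 3883
  K = 21 − 40 − 5·(-86) + 3883 = 4294
Policy B (G := 106):
  C = 40
  S = 34 − 3·40 = -86
  F = 99 − 6·40 + 6·(-86) = -657
  G = 106
  K = 21 − 40 − 5·(-86) + 106 = 517
K: 4294 − 517 = 3777

3777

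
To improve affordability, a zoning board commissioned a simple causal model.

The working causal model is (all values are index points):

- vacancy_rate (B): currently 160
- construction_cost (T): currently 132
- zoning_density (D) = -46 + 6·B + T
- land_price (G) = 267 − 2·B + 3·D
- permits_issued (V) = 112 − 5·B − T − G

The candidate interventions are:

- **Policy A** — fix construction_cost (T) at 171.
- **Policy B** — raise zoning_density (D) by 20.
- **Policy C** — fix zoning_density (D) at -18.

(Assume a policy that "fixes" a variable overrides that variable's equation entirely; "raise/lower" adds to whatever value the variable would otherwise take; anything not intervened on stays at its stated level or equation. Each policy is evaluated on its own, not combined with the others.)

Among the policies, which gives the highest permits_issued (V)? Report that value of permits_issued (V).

Policy A (T := 171):
  B = 160
  T = 171
  D = -46 + 6·160 + 171 = 1085
  G = 267 − 2·160 + 3·1085 = 3202
  V = 112 − 5·160 − 171 − 3202 = -4061
Policy B (D + 20):
  B = 160
  T = 132
  D = -46 + 6·160 + 132 (+20 from intervention) = 1066
  G = 267 − 2·160 + 3·1066 = 3145
  V = 112 − 5·160 − 132 − 3145 = -3965
Policy C (D := -18):
  B = 160
  T = 132
  D = -18
  G = 267 − 2·160 + 3·(-18) = -107
  V = 112 − 5·160 − 132 − (-107) = -713
Comparing — Policy A: V=-4061, Policy B: V=-3965, Policy C: V=-713. Highest is -713 (Policy C).

-713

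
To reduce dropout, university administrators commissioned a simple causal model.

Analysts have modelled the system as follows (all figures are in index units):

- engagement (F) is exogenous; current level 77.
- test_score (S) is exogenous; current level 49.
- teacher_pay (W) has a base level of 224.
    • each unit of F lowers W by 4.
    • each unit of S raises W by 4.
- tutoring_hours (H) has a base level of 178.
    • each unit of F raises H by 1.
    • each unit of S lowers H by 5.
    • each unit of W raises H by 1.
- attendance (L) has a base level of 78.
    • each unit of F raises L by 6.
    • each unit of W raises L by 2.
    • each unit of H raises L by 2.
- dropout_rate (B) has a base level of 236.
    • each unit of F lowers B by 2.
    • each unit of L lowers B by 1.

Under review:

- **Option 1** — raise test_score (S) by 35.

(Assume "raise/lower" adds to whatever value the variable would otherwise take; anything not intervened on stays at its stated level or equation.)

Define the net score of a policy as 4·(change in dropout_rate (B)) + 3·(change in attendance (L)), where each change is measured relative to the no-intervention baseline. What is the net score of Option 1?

-210

Baseline:
  F = 77
  S = 49
  W = 224 − 4·77 + 4·49 = 112
  H = 178 + 77 − 5·49 + 112 = 122
  L = 78 + 6·77 + 2·112 + 2·122 = 1008
  B = 236 − 2·77 − 1008 = -926
Option 1 (S + 35):
  F = 77
  S = 49 + 35 = 84
  W = 224 − 4·77 + 4·84 = 252
  H = 178 + 77 − 5·84 + 252 = 87
  L = 78 + 6·77 + 2·252 + 2·87 = 1218
  B = 236 − 2·77 − 1218 = -1136
ΔB = -1136 − (-926) = -210; ΔL = 1218 − 1008 = 210
Score = 4·(-210) + 3·210 = -210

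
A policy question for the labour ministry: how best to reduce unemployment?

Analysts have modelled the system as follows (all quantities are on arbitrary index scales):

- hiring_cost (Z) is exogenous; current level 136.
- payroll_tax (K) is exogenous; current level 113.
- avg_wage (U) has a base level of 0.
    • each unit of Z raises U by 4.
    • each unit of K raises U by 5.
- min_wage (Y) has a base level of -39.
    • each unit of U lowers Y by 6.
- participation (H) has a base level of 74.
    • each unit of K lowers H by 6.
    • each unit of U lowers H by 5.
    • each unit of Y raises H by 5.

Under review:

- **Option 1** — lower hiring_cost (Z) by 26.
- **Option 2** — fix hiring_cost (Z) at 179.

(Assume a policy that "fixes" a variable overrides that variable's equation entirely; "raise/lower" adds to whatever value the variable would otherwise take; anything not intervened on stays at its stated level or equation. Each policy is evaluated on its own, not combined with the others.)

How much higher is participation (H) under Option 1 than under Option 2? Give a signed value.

Option 1 (Z − 26):
  Z = 136 − 26 = 110
  K = 113
  U = 0 + 4·110 + 5·113 = 1005
  Y = -39 − 6·1005 = -6069
  H = 74 − 6·113 − 5·1005 + 5·(-6069) = -35974
Option 2 (Z := 179):
  Z = 179
  K = 113
  U = 0 + 4·179 + 5·113 = 1281
  Y = -39 − 6·1281 = -7725
  H = 74 − 6·113 − 5·1281 + 5·(-7725) = -45634
H: -35974 − (-45634) = 9660

9660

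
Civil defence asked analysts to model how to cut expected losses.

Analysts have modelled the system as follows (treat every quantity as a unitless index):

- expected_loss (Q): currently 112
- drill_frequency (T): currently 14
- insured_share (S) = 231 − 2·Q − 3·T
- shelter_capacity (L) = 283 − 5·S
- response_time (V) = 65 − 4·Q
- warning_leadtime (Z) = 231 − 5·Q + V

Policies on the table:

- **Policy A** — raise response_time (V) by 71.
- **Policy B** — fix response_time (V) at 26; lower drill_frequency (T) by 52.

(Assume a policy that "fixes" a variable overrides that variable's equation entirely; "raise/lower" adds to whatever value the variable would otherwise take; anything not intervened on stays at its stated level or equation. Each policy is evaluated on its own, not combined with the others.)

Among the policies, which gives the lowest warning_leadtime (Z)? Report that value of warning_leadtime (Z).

Policy A (V + 71):
  Q = 112
  V = 65 − 4·112 (+71 from intervention) = -312
  Z = 231 − 5·112 + (-312) = -641
Policy B (V := 26, T − 52):
  Q = 112
  V = 26
  Z = 231 − 5·112 + 26 = -303
Comparing — Policy A: Z=-641, Policy B: Z=-303. Lowest is -641 (Policy A).

-641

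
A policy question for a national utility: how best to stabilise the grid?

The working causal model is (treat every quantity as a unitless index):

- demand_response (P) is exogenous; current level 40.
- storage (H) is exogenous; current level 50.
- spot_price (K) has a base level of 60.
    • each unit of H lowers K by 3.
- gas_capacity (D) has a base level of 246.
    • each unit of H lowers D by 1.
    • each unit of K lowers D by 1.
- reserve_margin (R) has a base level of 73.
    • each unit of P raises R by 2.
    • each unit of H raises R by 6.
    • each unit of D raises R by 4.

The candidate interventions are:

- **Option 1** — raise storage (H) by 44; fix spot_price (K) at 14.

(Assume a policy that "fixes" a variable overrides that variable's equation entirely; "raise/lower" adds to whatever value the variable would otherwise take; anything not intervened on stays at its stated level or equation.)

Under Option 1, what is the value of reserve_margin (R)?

Option 1 (H + 44, K := 14):
  P = 40
  H = 50 + 44 = 94
  K = 14
  D = 246 − 94 − 14 = 138
  R = 73 + 2·40 + 6·94 + 4·138 = 1269

1269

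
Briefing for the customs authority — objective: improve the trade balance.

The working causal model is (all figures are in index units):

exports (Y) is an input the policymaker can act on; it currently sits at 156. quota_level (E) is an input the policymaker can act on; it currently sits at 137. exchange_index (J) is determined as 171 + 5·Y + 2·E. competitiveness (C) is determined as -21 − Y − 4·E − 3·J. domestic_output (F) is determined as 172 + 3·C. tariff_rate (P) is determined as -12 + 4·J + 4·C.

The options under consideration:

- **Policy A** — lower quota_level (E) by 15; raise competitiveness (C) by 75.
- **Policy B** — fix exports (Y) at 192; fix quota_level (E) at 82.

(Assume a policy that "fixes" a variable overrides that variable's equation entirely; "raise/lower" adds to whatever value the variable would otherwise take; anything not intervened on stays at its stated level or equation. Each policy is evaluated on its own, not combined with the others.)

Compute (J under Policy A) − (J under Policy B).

Policy A (E − 15, C + 75):
  Y = 156
  E = 137 − 15 = 122
  J = 171 + 5·156 + 2·122 = 1195
Policy B (Y := 192, E := 82):
  Y = 192
  E = 82
  J = 171 + 5·192 + 2·82 = 1295
J: 1195 − 1295 = -100

-100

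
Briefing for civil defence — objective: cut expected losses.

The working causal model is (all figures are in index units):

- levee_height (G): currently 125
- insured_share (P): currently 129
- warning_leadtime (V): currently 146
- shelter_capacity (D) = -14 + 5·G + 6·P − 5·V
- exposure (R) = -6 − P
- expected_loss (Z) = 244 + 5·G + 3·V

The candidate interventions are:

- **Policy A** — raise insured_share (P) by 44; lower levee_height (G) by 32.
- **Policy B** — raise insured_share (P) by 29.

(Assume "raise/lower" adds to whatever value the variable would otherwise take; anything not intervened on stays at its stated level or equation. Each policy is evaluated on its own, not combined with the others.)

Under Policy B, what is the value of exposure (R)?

Policy B (P + 29):
  P = 129 + 29 = 158
  R = -6 − 158 = -164

-164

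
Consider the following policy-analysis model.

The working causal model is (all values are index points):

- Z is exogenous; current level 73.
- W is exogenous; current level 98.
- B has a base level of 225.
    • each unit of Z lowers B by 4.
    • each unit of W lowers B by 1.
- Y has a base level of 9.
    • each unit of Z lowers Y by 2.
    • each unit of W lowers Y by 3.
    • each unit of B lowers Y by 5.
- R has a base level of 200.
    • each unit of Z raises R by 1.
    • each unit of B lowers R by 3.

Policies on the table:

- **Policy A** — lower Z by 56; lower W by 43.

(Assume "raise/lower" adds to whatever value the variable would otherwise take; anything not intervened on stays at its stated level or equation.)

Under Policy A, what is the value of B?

Policy A (Z − 56, W − 43):
  Z = 73 − 56 = 17
  W = 98 − 43 = 55
  B = 225 − 4·17 − 55 = 102

102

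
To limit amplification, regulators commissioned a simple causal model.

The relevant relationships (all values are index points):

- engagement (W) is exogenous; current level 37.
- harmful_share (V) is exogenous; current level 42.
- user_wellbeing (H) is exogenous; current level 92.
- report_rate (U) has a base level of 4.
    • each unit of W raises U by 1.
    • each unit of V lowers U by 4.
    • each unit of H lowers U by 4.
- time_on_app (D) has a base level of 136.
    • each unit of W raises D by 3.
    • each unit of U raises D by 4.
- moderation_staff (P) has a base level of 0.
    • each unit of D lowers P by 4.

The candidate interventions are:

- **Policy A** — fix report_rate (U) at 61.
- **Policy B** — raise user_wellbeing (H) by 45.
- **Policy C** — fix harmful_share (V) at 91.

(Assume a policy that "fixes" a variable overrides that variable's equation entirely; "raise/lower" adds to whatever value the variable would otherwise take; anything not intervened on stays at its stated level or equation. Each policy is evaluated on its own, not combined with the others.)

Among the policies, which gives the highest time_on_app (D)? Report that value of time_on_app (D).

Policy A (U := 61):
  W = 37
  V = 42
  H = 92
  U = 61
  D = 136 + 3·37 + 4·61 = 491
Policy B (H + 45):
  W = 37
  V = 42
  H = 92 + 45 = 137
  U = 4 + 37 − 4·42 − 4·137 = -675
  D = 136 + 3·37 + 4·(-675) = -2453
Policy C (V := 91):
  W = 37
  V = 91
  H = 92
  U = 4 + 37 − 4·91 − 4·92 = -691
  D = 136 + 3·37 + 4·(-691) = -2517
Comparing — Policy A: D=491, Policy B: D=-2453, Policy C: D=-2517. Highest is 491 (Policy A).

491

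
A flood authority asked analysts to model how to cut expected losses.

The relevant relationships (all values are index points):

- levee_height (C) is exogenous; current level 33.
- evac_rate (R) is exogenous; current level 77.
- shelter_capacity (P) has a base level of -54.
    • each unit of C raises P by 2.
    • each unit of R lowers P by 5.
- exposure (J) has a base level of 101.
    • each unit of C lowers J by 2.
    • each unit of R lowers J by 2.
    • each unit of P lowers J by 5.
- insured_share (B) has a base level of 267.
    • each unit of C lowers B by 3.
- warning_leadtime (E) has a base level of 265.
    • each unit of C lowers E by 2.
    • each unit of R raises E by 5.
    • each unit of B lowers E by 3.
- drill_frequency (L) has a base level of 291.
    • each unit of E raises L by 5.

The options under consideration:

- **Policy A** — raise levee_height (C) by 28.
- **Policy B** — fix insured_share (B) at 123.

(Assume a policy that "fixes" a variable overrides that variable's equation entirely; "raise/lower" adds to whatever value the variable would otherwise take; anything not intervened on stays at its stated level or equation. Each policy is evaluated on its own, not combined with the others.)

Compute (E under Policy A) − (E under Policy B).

61

Policy A (C + 28):
  C = 33 + 28 = 61
  R = 77
  B = 267 − 3·61 = 84
  E = 265 − 2·61 + 5·77 − 3·84 = 276
Policy B (B := 123):
  C = 33
  R = 77
  B = 123
  E = 265 − 2·33 + 5·77 − 3·123 = 215
E: 276 − 215 = 61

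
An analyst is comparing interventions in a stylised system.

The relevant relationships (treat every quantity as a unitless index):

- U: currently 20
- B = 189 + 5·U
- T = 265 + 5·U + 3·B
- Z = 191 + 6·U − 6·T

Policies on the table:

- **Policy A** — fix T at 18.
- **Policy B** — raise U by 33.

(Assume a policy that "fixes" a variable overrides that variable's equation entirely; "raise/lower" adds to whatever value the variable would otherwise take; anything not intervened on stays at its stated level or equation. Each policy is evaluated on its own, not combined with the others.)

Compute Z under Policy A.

Policy A (T := 18):
  U = 20
  B = 189 + 5·20 = 289
  T = 18
  Z = 191 + 6·20 − 6·18 = 203

203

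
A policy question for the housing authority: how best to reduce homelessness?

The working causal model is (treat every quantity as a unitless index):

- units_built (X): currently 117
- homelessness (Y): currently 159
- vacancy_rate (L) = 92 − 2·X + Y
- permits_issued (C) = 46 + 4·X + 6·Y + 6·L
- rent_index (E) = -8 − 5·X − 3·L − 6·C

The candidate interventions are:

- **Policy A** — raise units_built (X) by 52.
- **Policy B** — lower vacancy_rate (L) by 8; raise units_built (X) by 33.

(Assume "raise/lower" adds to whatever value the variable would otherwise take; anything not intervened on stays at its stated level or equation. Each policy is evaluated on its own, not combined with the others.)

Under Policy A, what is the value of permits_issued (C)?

Policy A (X + 52):
  X = 117 + 52 = 169
  Y = 159
  L = 92 − 2·169 + 159 = -87
  C = 46 + 4·169 + 6·159 + 6·(-87) = 1154

1154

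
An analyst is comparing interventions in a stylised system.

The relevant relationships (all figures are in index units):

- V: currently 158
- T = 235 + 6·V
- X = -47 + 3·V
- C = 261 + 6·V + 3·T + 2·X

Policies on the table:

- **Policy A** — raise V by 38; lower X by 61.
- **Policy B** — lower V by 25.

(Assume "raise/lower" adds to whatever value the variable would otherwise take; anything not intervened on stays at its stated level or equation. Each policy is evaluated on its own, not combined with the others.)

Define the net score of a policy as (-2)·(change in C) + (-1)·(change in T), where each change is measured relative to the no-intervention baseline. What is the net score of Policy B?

Baseline:
  V = 158
  T = 235 + 6·158 = 1183
  X = -47 + 3·158 = 427
  C = 261 + 6·158 + 3·1183 + 2·427 = 5612
Policy B (V − 25):
  V = 158 − 25 = 133
  T = 235 + 6·133 = 1033
  X = -47 + 3·133 = 352
  C = 261 + 6·133 + 3·1033 + 2·352 = 4862
ΔC = 4862 − 5612 = -750; ΔT = 1033 − 1183 = -150
Score = (-2)·(-750) + (-1)·(-150) = 1650

1650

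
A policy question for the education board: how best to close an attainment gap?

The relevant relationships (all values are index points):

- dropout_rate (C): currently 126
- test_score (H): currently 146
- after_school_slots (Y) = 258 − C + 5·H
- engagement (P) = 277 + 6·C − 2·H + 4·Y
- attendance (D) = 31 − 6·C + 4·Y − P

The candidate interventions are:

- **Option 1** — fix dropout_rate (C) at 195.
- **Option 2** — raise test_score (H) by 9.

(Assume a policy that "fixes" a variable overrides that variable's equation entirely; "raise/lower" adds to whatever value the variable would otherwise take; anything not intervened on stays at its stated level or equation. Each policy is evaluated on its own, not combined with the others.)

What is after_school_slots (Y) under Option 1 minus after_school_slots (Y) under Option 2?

Option 1 (C := 195):
  C = 195
  H = 146
  Y = 258 − 195 + 5·146 = 793
Option 2 (H + 9):
  C = 126
  H = 146 + 9 = 155
  Y = 258 − 126 + 5·155 = 907
Y: 793 − 907 = -114

-114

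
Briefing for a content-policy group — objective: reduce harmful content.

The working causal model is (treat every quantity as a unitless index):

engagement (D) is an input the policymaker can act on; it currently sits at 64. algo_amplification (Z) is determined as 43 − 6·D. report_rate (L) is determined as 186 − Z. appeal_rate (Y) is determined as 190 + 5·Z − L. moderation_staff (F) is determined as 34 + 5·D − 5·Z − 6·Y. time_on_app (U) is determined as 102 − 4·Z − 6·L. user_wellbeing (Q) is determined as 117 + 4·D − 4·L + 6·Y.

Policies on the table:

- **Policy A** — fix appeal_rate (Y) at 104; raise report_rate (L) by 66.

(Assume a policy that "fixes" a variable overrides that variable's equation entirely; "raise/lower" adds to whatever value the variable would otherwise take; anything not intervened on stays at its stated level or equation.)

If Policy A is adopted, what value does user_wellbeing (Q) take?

-1375

Policy A (Y := 104, L + 66):
  D = 64
  Z = 43 − 6·64 = -341
  L = 186 − (-341) (+66 from intervention) = 593
  Y = 104
  Q = 117 + 4·64 − 4·593 + 6·104 = -1375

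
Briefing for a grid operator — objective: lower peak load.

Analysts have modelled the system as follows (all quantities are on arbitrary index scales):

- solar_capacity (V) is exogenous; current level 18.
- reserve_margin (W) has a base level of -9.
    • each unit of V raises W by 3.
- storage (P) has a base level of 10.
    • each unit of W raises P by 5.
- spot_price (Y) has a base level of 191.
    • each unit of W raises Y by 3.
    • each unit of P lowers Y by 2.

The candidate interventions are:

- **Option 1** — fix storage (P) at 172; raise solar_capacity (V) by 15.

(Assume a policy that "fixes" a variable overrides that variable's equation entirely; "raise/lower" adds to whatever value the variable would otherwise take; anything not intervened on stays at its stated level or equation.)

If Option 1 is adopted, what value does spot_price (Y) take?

Option 1 (P := 172, V + 15):
  V = 18 + 15 = 33
  W = -9 + 3·33 = 90
  P = 172
  Y = 191 + 3·90 − 2·172 = 117

117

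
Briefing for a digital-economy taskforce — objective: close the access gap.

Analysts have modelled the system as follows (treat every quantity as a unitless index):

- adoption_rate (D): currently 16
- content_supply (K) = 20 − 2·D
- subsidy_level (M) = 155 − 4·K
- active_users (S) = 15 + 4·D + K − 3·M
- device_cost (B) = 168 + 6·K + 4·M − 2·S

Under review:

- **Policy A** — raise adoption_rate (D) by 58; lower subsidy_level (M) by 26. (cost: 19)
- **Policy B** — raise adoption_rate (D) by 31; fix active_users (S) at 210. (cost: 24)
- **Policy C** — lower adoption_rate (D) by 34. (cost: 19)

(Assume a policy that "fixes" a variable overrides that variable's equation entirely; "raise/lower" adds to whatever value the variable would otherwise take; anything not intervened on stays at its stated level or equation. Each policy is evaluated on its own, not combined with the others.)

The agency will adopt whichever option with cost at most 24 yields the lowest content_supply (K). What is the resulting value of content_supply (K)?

Policy A (D + 58, M − 26):
  D = 16 + 58 = 74
  K = 20 − 2·74 = -128
Policy B (D + 31, S := 210):
  D = 16 + 31 = 47
  K = 20 − 2·47 = -74
Policy C (D − 34):
  D = 16 − 34 = -18
  K = 20 − 2·(-18) = 56
Comparing — Policy A: K=-128, Policy B: K=-74, Policy C: K=56. Lowest is -128 (Policy A).

-128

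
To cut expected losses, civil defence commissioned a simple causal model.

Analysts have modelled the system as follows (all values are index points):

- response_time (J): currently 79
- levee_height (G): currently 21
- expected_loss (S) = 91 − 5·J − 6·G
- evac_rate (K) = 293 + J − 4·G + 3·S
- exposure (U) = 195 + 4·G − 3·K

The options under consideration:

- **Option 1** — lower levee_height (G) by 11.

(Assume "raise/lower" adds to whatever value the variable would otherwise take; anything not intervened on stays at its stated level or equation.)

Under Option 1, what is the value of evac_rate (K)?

-760

Option 1 (G − 11):
  J = 79
  G = 21 − 11 = 10
  S = 91 − 5·79 − 6·10 = -364
  K = 293 + 79 − 4·10 + 3·(-364) = -760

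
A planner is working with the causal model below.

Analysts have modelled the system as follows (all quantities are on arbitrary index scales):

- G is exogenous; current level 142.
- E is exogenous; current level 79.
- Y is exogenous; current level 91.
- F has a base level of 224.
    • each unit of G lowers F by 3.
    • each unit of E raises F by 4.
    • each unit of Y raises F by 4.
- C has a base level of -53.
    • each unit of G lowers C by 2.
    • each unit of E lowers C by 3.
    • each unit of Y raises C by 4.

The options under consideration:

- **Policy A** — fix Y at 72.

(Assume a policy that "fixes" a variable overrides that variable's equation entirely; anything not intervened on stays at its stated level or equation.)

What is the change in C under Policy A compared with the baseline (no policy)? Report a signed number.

-76

Baseline:
  G = 142
  E = 79
  Y = 91
  C = -53 − 2·142 − 3·79 + 4·91 = -210
Policy A (Y := 72):
  G = 142
  E = 79
  Y = 72
  C = -53 − 2·142 − 3·79 + 4·72 = -286
Change in C: -286 − (-210) = -76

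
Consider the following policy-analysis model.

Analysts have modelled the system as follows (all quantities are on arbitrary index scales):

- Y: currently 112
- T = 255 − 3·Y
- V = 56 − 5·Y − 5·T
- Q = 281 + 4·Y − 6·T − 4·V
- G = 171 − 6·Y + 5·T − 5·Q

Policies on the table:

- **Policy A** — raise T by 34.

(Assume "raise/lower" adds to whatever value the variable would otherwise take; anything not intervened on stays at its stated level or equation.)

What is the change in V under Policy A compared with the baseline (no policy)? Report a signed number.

Baseline:
  Y = 112
  T = 255 − 3·112 = -81
  V = 56 − 5·112 − 5·(-81) = -99
Policy A (T + 34):
  Y = 112
  T = 255 − 3·112 (+34 from intervention) = -47
  V = 56 − 5·112 − 5·(-47) = -269
Change in V: -269 − (-99) = -170

-170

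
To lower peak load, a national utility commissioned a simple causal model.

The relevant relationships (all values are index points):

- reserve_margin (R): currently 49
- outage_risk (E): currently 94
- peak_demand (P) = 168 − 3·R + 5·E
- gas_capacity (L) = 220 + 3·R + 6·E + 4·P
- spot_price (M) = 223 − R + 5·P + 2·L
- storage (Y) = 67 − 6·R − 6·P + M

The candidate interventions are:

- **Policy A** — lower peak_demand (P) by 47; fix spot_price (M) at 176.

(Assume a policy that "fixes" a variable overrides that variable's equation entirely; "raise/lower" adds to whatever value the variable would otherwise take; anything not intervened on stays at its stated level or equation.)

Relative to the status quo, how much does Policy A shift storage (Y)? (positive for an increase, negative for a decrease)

-7961

Baseline:
  R = 49
  E = 94
  P = 168 − 3·49 + 5·94 = 491
  L = 220 + 3·49 + 6·94 + 4·491 = 2895
  M = 223 − 49 + 5·491 + 2·2895 = 8419
  Y = 67 − 6·49 − 6·491 + 8419 = 5246
Policy A (P − 47, M := 176):
  R = 49
  E = 94
  P = 168 − 3·49 + 5·94 (−47 from intervention) = 444
  L = 220 + 3·49 + 6·94 + 4·444 = 2707
  M = 176
  Y = 67 − 6·49 − 6·444 + 176 = -2715
Change in Y: -2715 − 5246 = -7961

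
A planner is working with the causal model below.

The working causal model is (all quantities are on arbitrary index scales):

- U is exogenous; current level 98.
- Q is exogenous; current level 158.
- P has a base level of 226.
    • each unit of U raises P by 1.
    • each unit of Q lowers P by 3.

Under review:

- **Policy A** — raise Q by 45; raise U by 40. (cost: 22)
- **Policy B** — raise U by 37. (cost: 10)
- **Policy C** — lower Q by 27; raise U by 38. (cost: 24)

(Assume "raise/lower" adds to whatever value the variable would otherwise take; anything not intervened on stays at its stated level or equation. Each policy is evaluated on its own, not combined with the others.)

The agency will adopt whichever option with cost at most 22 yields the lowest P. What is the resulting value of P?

-245

Policy A (Q + 45, U + 40):
  U = 98 + 40 = 138
  Q = 158 + 45 = 203
  P = 226 + 138 − 3·203 = -245
Policy B (U + 37):
  U = 98 + 37 = 135
  Q = 158
  P = 226 + 135 − 3·158 = -113
Comparing — Policy A: P=-245, Policy B: P=-113. Lowest is -245 (Policy A).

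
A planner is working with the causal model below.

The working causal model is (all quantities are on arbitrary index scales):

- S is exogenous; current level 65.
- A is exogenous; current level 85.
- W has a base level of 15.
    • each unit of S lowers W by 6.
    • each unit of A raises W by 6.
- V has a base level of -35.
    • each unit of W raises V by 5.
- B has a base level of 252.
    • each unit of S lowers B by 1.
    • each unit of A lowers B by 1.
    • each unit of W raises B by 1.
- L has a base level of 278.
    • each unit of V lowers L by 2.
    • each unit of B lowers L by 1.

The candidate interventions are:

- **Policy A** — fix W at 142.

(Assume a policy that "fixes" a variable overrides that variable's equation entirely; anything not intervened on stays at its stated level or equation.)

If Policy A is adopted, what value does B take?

244

Policy A (W := 142):
  S = 65
  A = 85
  W = 142
  B = 252 − 65 − 85 + 142 = 244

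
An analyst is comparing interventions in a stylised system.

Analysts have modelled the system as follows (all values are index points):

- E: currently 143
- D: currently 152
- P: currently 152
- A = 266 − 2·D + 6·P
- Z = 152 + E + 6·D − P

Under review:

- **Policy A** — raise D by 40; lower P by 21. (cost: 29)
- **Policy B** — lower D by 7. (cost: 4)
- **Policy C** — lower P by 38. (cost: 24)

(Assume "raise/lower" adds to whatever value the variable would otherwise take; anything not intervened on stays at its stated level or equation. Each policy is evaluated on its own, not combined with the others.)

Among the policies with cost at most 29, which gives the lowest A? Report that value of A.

646

Policy A (D + 40, P − 21):
  D = 152 + 40 = 192
  P = 152 − 21 = 131
  A = 266 − 2·192 + 6·131 = 668
Policy B (D − 7):
  D = 152 − 7 = 145
  P = 152
  A = 266 − 2·145 + 6·152 = 888
Policy C (P − 38):
  D = 152
  P = 152 − 38 = 114
  A = 266 − 2·152 + 6·114 = 646
Comparing — Policy A: A=668, Policy B: A=888, Policy C: A=646. Lowest is 646 (Policy C).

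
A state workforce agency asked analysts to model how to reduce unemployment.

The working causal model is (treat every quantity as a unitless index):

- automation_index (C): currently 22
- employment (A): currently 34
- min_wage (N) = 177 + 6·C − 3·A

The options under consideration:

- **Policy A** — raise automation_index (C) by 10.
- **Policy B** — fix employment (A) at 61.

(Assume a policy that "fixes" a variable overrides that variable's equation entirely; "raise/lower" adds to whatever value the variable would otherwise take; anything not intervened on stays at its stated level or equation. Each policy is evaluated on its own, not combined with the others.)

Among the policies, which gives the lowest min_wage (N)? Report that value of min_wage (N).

126

Policy A (C + 10):
  C = 22 + 10 = 32
  A = 34
  N = 177 + 6·32 − 3·34 = 267
Policy B (A := 61):
  C = 22
  A = 61
  N = 177 + 6·22 − 3·61 = 126
Comparing — Policy A: N=267, Policy B: N=126. Lowest is 126 (Policy B).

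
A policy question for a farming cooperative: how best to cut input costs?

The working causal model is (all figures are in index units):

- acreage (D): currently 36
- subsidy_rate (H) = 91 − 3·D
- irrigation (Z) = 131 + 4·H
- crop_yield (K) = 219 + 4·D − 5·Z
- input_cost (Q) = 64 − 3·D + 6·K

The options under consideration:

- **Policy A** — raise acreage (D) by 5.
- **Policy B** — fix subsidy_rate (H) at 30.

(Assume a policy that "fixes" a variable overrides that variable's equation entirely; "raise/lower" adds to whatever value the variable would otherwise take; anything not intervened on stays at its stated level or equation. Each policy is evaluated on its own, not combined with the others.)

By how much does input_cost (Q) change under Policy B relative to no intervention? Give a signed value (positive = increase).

-5640

Baseline:
  D = 36
  H = 91 − 3·36 = -17
  Z = 131 + 4·(-17) = 63
  K = 219 + 4·36 − 5·63 = 48
  Q = 64 − 3·36 + 6·48 = 244
Policy B (H := 30):
  D = 36
  H = 30
  Z = 131 + 4·30 = 251
  K = 219 + 4·36 − 5·251 = -892
  Q = 64 − 3·36 + 6·(-892) = -5396
Change in Q: -5396 − 244 = -5640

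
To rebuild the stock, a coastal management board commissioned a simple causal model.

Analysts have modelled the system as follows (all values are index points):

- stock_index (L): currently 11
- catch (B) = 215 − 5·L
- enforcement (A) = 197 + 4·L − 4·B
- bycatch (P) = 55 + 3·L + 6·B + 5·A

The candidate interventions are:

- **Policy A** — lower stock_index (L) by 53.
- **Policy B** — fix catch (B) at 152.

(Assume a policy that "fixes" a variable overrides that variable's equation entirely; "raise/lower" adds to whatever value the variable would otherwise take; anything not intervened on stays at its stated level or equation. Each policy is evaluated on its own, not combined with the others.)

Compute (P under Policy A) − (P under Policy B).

-5041

Policy A (L − 53):
  L = 11 − 53 = -42
  B = 215 − 5·(-42) = 425
  A = 197 + 4·(-42) − 4·425 = -1671
  P = 55 + 3·(-42) + 6·425 + 5·(-1671) = -5876
Policy B (B := 152):
  L = 11
  B = 152
  A = 197 + 4·11 − 4·152 = -367
  P = 55 + 3·11 + 6·152 + 5·(-367) = -835
P: -5876 − (-835) = -5041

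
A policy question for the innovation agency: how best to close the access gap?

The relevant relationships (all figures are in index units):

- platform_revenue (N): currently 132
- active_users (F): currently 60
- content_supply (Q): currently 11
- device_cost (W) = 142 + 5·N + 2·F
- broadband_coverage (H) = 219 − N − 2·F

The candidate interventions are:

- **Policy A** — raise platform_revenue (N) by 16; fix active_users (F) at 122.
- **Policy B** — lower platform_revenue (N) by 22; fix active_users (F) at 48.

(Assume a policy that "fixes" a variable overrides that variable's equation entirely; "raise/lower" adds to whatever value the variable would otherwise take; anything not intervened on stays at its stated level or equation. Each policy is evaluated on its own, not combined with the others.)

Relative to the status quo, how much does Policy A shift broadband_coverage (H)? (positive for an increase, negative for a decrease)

Baseline:
  N = 132
  F = 60
  H = 219 − 132 − 2·60 = -33
Policy A (N + 16, F := 122):
  N = 132 + 16 = 148
  F = 122
  H = 219 − 148 − 2·122 = -173
Change in H: -173 − (-33) = -140

-140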